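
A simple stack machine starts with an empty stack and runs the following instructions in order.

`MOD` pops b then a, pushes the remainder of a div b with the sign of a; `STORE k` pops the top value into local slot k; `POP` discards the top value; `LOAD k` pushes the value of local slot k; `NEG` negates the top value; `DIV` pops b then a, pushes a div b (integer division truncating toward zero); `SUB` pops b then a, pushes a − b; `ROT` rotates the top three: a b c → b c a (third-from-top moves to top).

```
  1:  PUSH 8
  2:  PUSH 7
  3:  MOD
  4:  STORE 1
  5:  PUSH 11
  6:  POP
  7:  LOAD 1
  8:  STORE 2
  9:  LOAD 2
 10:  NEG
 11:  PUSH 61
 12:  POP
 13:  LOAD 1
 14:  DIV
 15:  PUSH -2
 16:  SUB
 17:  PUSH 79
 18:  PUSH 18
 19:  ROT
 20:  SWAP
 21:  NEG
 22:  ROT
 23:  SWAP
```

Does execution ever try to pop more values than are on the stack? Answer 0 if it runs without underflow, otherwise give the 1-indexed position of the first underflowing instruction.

PUSH 8   [8]
PUSH 7   [8, 7]
MOD      [1]
STORE 1  []
PUSH 11  [11]
POP      []
LOAD 1   [1]
STORE 2  []
LOAD 2   [1]
NEG      [-1]
PUSH 61  [-1, 61]
POP      [-1]
LOAD 1   [-1, 1]
DIV      [-1]
PUSH -2  [-1, -2]
SUB      [1]
PUSH 79  [1, 79]
PUSH 18  [1, 79, 18]
ROT      [79, 18, 1]
SWAP     [79, 1, 18]
NEG      [79, 1, -18]
ROT      [1, -18, 79]
SWAP     [1, 79, -18]

0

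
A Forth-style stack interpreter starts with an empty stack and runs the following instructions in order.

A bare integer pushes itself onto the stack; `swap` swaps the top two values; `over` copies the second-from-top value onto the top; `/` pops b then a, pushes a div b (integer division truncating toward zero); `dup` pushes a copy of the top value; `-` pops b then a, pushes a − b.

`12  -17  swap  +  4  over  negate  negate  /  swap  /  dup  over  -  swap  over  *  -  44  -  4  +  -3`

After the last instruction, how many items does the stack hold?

12     : [12]
-17    : [12, -17]
swap   : [-17, 12]
+      : [-5]
4      : [-5, 4]
over   : [-5, 4, -5]
negate : [-5, 4, 5]
negate : [-5, 4, -5]
/      : [-5, 0]
swap   : [0, -5]
/      : [0]
dup    : [0, 0]
over   : [0, 0, 0]
-      : [0, 0]
swap   : [0, 0]
over   : [0, 0, 0]
*      : [0, 0]
-      : [0]
44     : [0, 44]
-      : [-44]
4      : [-44, 4]
+      : [-40]
-3     : [-40, -3]

2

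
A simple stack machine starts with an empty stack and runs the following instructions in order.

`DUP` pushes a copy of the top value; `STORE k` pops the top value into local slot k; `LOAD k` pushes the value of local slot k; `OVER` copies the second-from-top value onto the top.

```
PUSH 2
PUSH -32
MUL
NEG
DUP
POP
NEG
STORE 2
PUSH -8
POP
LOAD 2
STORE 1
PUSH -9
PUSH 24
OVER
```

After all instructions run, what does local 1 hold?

PUSH 2   → [2]
PUSH -32 → [2, -32]
MUL      → [-64]
NEG      → [64]
DUP      → [64, 64]
POP      → [64]
NEG      → [-64]
STORE 2  → []
PUSH -8  → [-8]
POP      → []
LOAD 2   → [-64]
STORE 1  → []
PUSH -9  → [-9]
PUSH 24  → [-9, 24]
OVER     → [-9, 24, -9]

-64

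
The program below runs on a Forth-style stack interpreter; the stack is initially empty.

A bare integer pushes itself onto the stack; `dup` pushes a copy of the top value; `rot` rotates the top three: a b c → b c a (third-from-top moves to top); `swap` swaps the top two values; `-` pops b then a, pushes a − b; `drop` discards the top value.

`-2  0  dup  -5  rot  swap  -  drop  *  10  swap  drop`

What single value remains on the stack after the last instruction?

10

-2    -2
0     -2 0
dup   -2 0 0
-5    -2 0 0 -5
rot   -2 0 -5 0
swap  -2 0 0 -5
-     -2 0 5
drop  -2 0
*     0
10    0 10
swap  10 0
drop  10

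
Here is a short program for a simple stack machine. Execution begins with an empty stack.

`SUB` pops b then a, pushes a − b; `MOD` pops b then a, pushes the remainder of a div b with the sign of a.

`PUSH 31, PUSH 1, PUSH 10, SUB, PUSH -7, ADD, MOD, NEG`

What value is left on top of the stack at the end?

PUSH 31 -> [31]
PUSH 1  -> [31, 1]
PUSH 10 -> [31, 1, 10]
SUB     -> [31, -9]
PUSH -7 -> [31, -9, -7]
ADD     -> [31, -16]
MOD     -> [15]
NEG     -> [-15]

-15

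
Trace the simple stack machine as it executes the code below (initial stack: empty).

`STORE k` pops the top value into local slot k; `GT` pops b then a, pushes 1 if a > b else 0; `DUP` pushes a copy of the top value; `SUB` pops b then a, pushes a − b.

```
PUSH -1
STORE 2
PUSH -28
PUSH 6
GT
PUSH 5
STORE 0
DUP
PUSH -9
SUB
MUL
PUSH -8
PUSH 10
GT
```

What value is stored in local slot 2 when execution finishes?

PUSH -1   -1
STORE 2   (empty)
PUSH -28  -28
PUSH 6    -28 6
GT        0
PUSH 5    0 5
STORE 0   0
DUP       0 0
PUSH -9   0 0 -9
SUB       0 9
MUL       0
PUSH -8   0 -8
PUSH 10   0 -8 10
GT        0 0

-1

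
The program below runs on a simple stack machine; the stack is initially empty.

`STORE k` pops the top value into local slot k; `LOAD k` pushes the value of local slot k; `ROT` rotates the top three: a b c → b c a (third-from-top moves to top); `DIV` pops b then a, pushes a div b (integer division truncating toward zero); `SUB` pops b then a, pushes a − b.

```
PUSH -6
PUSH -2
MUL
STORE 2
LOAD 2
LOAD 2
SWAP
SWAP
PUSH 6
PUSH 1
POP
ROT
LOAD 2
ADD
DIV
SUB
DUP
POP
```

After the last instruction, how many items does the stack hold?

1

PUSH -6 -> [-6]
PUSH -2 -> [-6, -2]
MUL     -> [12]
STORE 2 -> []
LOAD 2  -> [12]
LOAD 2  -> [12, 12]
SWAP    -> [12, 12]
SWAP    -> [12, 12]
PUSH 6  -> [12, 12, 6]
PUSH 1  -> [12, 12, 6, 1]
POP     -> [12, 12, 6]
ROT     -> [12, 6, 12]
LOAD 2  -> [12, 6, 12, 12]
ADD     -> [12, 6, 24]
DIV     -> [12, 0]
SUB     -> [12]
DUP     -> [12, 12]
POP     -> [12]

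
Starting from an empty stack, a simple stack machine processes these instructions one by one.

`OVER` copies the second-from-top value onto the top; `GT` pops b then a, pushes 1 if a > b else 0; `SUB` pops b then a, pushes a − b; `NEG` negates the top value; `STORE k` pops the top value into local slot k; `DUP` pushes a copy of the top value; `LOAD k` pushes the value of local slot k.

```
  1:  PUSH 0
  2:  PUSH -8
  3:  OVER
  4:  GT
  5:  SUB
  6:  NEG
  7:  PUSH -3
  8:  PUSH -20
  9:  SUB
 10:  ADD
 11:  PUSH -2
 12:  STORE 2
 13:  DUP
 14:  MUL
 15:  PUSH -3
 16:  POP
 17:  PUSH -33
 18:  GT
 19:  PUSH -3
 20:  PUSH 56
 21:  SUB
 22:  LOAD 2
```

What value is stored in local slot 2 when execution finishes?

-2

PUSH 0   → [0]
PUSH -8  → [0, -8]
OVER     → [0, -8, 0]
GT       → [0, 0]
SUB      → [0]
NEG      → [0]
PUSH -3  → [0, -3]
PUSH -20 → [0, -3, -20]
SUB      → [0, 17]
ADD      → [17]
PUSH -2  → [17, -2]
STORE 2  → [17]
DUP      → [17, 17]
MUL      → [289]
PUSH -3  → [289, -3]
POP      → [289]
PUSH -33 → [289, -33]
GT       → [1]
PUSH -3  → [1, -3]
PUSH 56  → [1, -3, 56]
SUB      → [1, -59]
LOAD 2   → [1, -59, -2]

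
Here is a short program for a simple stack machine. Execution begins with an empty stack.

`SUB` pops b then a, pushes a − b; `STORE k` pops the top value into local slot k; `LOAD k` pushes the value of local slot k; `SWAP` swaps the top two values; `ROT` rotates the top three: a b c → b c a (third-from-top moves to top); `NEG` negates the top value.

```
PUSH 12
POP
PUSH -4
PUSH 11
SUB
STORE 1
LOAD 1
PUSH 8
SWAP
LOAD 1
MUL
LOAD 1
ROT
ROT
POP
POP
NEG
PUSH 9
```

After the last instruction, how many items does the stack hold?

2

PUSH 12  [12]
POP      []
PUSH -4  [-4]
PUSH 11  [-4, 11]
SUB      [-15]
STORE 1  []
LOAD 1   [-15]
PUSH 8   [-15, 8]
SWAP     [8, -15]
LOAD 1   [8, -15, -15]
MUL      [8, 225]
LOAD 1   [8, 225, -15]
ROT      [225, -15, 8]
ROT      [-15, 8, 225]
POP      [-15, 8]
POP      [-15]
NEG      [15]
PUSH 9   [15, 9]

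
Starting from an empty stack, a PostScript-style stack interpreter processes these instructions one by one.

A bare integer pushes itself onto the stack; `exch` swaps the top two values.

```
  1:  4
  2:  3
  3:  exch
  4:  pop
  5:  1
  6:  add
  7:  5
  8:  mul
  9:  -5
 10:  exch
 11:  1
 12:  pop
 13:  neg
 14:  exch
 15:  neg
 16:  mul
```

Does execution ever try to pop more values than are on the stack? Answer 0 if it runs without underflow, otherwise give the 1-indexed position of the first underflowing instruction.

4     4
3     4 3
exch  3 4
pop   3
1     3 1
add   4
5     4 5
mul   20
-5    20 -5
exch  -5 20
1     -5 20 1
pop   -5 20
neg   -5 -20
exch  -20 -5
neg   -20 5
mul   -100

0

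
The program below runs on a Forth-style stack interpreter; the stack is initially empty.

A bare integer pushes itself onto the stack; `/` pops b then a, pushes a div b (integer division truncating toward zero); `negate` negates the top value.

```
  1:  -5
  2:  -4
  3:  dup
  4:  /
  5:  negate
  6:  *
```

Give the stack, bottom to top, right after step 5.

[-5, -1]

-5      [-5]
-4      [-5, -4]
dup     [-5, -4, -4]
/       [-5, 1]
negate  [-5, -1]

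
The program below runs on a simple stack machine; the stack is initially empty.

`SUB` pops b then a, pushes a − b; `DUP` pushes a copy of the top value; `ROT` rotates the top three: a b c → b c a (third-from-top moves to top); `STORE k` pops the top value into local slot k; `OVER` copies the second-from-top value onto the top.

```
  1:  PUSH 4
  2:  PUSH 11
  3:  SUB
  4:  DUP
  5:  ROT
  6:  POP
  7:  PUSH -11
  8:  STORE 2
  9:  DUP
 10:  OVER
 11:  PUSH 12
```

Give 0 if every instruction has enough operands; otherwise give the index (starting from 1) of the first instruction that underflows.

5

PUSH 4  : [4]
PUSH 11 : [4, 11]
SUB     : [-7]
DUP     : [-7, -7]
ROT  — needs 3 operands, stack has 2 → underflow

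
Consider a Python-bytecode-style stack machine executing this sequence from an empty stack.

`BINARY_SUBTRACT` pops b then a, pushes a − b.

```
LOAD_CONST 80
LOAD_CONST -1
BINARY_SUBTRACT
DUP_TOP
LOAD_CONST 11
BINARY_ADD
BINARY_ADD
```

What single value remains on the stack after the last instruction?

173

LOAD_CONST 80    80
LOAD_CONST -1    80 -1
BINARY_SUBTRACT  81
DUP_TOP          81 81
LOAD_CONST 11    81 81 11
BINARY_ADD       81 92
BINARY_ADD       173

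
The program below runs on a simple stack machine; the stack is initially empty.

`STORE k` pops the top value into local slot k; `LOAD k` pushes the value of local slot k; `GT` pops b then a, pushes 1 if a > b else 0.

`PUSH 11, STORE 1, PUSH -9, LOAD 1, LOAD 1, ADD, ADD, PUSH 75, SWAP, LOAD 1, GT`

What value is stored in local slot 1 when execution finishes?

PUSH 11  [11]
STORE 1  []
PUSH -9  [-9]
LOAD 1   [-9, 11]
LOAD 1   [-9, 11, 11]
ADD      [-9, 22]
ADD      [13]
PUSH 75  [13, 75]
SWAP     [75, 13]
LOAD 1   [75, 13, 11]
GT       [75, 1]

11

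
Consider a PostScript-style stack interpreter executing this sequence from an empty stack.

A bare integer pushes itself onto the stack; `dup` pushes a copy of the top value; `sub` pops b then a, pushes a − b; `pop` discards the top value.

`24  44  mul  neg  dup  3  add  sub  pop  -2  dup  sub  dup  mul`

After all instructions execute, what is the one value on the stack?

24  → [24]
44  → [24, 44]
mul → [1056]
neg → [-1056]
dup → [-1056, -1056]
3   → [-1056, -1056, 3]
add → [-1056, -1053]
sub → [-3]
pop → []
-2  → [-2]
dup → [-2, -2]
sub → [0]
dup → [0, 0]
mul → [0]

0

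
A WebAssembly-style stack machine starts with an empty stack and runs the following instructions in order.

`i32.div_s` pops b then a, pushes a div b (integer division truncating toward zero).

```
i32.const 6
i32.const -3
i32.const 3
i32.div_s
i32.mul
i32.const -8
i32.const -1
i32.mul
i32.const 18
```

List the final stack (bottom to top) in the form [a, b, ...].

[-6, 8, 18]

i32.const 6  : [6]
i32.const -3 : [6, -3]
i32.const 3  : [6, -3, 3]
i32.div_s    : [6, -1]
i32.mul      : [-6]
i32.const -8 : [-6, -8]
i32.const -1 : [-6, -8, -1]
i32.mul      : [-6, 8]
i32.const 18 : [-6, 8, 18]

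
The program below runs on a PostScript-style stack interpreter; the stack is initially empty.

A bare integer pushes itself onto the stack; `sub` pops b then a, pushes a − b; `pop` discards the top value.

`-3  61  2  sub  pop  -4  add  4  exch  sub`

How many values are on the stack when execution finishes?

1

-3   -> [-3]
61   -> [-3, 61]
2    -> [-3, 61, 2]
sub  -> [-3, 59]
pop  -> [-3]
-4   -> [-3, -4]
add  -> [-7]
4    -> [-7, 4]
exch -> [4, -7]
sub  -> [11]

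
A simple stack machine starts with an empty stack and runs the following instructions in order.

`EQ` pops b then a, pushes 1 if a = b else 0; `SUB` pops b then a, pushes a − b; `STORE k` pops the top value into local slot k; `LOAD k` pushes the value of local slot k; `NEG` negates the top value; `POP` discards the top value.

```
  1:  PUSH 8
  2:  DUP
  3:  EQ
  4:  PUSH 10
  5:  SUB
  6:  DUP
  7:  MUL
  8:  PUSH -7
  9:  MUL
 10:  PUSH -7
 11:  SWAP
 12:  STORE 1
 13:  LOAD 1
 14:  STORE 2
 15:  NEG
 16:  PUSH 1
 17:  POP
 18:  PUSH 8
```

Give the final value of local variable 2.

PUSH 8  -> [8]
DUP     -> [8, 8]
EQ      -> [1]
PUSH 10 -> [1, 10]
SUB     -> [-9]
DUP     -> [-9, -9]
MUL     -> [81]
PUSH -7 -> [81, -7]
MUL     -> [-567]
PUSH -7 -> [-567, -7]
SWAP    -> [-7, -567]
STORE 1 -> [-7]
LOAD 1  -> [-7, -567]
STORE 2 -> [-7]
NEG     -> [7]
PUSH 1  -> [7, 1]
POP     -> [7]
PUSH 8  -> [7, 8]

-567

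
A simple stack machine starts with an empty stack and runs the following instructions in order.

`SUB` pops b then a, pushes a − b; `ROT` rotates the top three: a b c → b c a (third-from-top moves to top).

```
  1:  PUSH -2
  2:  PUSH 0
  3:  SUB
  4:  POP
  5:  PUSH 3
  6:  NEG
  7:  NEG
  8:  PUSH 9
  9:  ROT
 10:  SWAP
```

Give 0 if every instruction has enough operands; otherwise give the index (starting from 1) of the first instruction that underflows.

9

PUSH -2 : -2
PUSH 0  : -2 0
SUB     : -2
POP     : (empty)
PUSH 3  : 3
NEG     : -3
NEG     : 3
PUSH 9  : 3 9
ROT  — needs 3 operands, stack has 2 → underflow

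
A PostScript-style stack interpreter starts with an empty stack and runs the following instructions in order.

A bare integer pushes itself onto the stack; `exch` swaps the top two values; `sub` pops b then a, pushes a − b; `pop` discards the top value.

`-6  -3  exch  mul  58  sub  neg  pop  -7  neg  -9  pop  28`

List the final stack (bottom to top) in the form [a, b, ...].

[7, 28]

-6   -> [-6]
-3   -> [-6, -3]
exch -> [-3, -6]
mul  -> [18]
58   -> [18, 58]
sub  -> [-40]
neg  -> [40]
pop  -> []
-7   -> [-7]
neg  -> [7]
-9   -> [7, -9]
pop  -> [7]
28   -> [7, 28]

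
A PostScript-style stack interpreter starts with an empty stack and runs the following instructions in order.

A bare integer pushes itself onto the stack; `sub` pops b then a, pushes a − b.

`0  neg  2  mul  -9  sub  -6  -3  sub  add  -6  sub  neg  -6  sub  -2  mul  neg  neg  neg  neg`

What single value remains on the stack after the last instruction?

0    [0]
neg  [0]
2    [0, 2]
mul  [0]
-9   [0, -9]
sub  [9]
-6   [9, -6]
-3   [9, -6, -3]
sub  [9, -3]
add  [6]
-6   [6, -6]
sub  [12]
neg  [-12]
-6   [-12, -6]
sub  [-6]
-2   [-6, -2]
mul  [12]
neg  [-12]
neg  [12]
neg  [-12]
neg  [12]

12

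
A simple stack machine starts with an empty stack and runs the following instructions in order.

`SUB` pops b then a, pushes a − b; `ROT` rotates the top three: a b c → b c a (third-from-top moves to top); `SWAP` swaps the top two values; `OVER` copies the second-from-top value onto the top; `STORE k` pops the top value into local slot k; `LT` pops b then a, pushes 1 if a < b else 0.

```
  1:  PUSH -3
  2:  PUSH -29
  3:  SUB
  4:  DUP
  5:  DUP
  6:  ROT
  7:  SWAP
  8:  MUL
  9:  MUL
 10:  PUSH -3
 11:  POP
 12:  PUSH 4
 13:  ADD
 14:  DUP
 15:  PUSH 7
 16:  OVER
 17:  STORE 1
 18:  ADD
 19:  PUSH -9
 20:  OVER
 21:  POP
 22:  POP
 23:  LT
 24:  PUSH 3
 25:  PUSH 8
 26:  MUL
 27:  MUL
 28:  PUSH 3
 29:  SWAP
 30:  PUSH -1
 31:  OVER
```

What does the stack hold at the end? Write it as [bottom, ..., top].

PUSH -3  -> [-3]
PUSH -29 -> [-3, -29]
SUB      -> [26]
DUP      -> [26, 26]
DUP      -> [26, 26, 26]
ROT      -> [26, 26, 26]
SWAP     -> [26, 26, 26]
MUL      -> [26, 676]
MUL      -> [17576]
PUSH -3  -> [17576, -3]
POP      -> [17576]
PUSH 4   -> [17576, 4]
ADD      -> [17580]
DUP      -> [17580, 17580]
PUSH 7   -> [17580, 17580, 7]
OVER     -> [17580, 17580, 7, 17580]
STORE 1  -> [17580, 17580, 7]
ADD      -> [17580, 17587]
PUSH -9  -> [17580, 17587, -9]
OVER     -> [17580, 17587, -9, 17587]
POP      -> [17580, 17587, -9]
POP      -> [17580, 17587]
LT       -> [1]
PUSH 3   -> [1, 3]
PUSH 8   -> [1, 3, 8]
MUL      -> [1, 24]
MUL      -> [24]
PUSH 3   -> [24, 3]
SWAP     -> [3, 24]
PUSH -1  -> [3, 24, -1]
OVER     -> [3, 24, -1, 24]

[3, 24, -1, 24]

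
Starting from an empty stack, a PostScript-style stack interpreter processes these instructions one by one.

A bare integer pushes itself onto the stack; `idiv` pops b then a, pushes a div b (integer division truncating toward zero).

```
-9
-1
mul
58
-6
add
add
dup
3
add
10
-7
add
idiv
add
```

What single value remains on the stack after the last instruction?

-9   -> [-9]
-1   -> [-9, -1]
mul  -> [9]
58   -> [9, 58]
-6   -> [9, 58, -6]
add  -> [9, 52]
add  -> [61]
dup  -> [61, 61]
3    -> [61, 61, 3]
add  -> [61, 64]
10   -> [61, 64, 10]
-7   -> [61, 64, 10, -7]
add  -> [61, 64, 3]
idiv -> [61, 21]
add  -> [82]

82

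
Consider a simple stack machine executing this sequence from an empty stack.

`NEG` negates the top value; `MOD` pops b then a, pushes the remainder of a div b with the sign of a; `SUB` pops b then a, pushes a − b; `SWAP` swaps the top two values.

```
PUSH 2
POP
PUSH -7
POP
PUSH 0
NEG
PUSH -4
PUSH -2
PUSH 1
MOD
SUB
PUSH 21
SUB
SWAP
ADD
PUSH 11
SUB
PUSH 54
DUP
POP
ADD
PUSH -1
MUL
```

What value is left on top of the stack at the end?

PUSH 2  -> [2]
POP     -> []
PUSH -7 -> [-7]
POP     -> []
PUSH 0  -> [0]
NEG     -> [0]
PUSH -4 -> [0, -4]
PUSH -2 -> [0, -4, -2]
PUSH 1  -> [0, -4, -2, 1]
MOD     -> [0, -4, 0]
SUB     -> [0, -4]
PUSH 21 -> [0, -4, 21]
SUB     -> [0, -25]
SWAP    -> [-25, 0]
ADD     -> [-25]
PUSH 11 -> [-25, 11]
SUB     -> [-36]
PUSH 54 -> [-36, 54]
DUP     -> [-36, 54, 54]
POP     -> [-36, 54]
ADD     -> [18]
PUSH -1 -> [18, -1]
MUL     -> [-18]

-18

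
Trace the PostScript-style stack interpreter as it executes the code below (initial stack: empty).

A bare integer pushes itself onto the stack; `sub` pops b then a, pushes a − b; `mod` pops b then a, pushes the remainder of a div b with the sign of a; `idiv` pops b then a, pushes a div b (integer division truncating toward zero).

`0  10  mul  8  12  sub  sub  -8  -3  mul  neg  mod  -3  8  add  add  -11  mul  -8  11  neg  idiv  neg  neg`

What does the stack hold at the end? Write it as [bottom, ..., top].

0     0
10    0 10
mul   0
8     0 8
12    0 8 12
sub   0 -4
sub   4
-8    4 -8
-3    4 -8 -3
mul   4 24
neg   4 -24
mod   4
-3    4 -3
8     4 -3 8
add   4 5
add   9
-11   9 -11
mul   -99
-8    -99 -8
11    -99 -8 11
neg   -99 -8 -11
idiv  -99 0
neg   -99 0
neg   -99 0

[-99, 0]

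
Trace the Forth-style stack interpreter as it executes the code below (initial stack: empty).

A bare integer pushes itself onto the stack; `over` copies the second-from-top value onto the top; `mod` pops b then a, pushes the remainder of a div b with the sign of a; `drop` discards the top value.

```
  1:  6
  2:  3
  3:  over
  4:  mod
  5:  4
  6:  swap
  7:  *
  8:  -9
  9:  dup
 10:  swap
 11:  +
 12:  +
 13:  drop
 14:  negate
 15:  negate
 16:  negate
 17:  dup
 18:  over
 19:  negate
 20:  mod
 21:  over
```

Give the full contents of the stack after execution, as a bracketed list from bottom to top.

[-6, 0, -6]

6      -> [6]
3      -> [6, 3]
over   -> [6, 3, 6]
mod    -> [6, 3]
4      -> [6, 3, 4]
swap   -> [6, 4, 3]
*      -> [6, 12]
-9     -> [6, 12, -9]
dup    -> [6, 12, -9, -9]
swap   -> [6, 12, -9, -9]
+      -> [6, 12, -18]
+      -> [6, -6]
drop   -> [6]
negate -> [-6]
negate -> [6]
negate -> [-6]
dup    -> [-6, -6]
over   -> [-6, -6, -6]
negate -> [-6, -6, 6]
mod    -> [-6, 0]
over   -> [-6, 0, -6]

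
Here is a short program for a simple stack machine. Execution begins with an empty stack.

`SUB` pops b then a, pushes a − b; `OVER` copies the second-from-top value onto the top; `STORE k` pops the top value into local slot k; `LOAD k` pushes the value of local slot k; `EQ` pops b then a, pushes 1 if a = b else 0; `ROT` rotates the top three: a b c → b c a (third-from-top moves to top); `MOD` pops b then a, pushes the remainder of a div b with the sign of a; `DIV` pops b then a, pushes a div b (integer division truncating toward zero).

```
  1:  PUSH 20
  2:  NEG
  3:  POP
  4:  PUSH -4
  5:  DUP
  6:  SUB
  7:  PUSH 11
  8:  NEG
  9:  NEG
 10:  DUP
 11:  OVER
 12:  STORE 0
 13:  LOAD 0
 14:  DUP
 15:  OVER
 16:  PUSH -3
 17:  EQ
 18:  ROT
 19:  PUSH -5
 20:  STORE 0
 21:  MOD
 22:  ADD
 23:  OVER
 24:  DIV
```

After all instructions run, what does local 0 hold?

-5

PUSH 20 -> 20
NEG     -> -20
POP     -> (empty)
PUSH -4 -> -4
DUP     -> -4 -4
SUB     -> 0
PUSH 11 -> 0 11
NEG     -> 0 -11
NEG     -> 0 11
DUP     -> 0 11 11
OVER    -> 0 11 11 11
STORE 0 -> 0 11 11
LOAD 0  -> 0 11 11 11
DUP     -> 0 11 11 11 11
OVER    -> 0 11 11 11 11 11
PUSH -3 -> 0 11 11 11 11 11 -3
EQ      -> 0 11 11 11 11 0
ROT     -> 0 11 11 11 0 11
PUSH -5 -> 0 11 11 11 0 11 -5
STORE 0 -> 0 11 11 11 0 11
MOD     -> 0 11 11 11 0
ADD     -> 0 11 11 11
OVER    -> 0 11 11 11 11
DIV     -> 0 11 11 1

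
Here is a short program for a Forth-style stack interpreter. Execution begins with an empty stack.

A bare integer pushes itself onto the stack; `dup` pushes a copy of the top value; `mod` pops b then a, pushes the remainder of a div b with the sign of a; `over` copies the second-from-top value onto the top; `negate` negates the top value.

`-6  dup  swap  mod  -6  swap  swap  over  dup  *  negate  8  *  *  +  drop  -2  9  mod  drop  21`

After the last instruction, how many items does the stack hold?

-6     : [-6]
dup    : [-6, -6]
swap   : [-6, -6]
mod    : [0]
-6     : [0, -6]
swap   : [-6, 0]
swap   : [0, -6]
over   : [0, -6, 0]
dup    : [0, -6, 0, 0]
*      : [0, -6, 0]
negate : [0, -6, 0]
8      : [0, -6, 0, 8]
*      : [0, -6, 0]
*      : [0, 0]
+      : [0]
drop   : []
-2     : [-2]
9      : [-2, 9]
mod    : [-2]
drop   : []
21     : [21]

1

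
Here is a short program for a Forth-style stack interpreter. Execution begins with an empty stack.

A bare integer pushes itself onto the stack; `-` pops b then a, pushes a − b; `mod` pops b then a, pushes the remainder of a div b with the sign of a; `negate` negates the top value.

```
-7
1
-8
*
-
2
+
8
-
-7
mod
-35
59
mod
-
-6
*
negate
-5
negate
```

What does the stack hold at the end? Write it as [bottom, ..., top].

-7      [-7]
1       [-7, 1]
-8      [-7, 1, -8]
*       [-7, -8]
-       [1]
2       [1, 2]
+       [3]
8       [3, 8]
-       [-5]
-7      [-5, -7]
mod     [-5]
-35     [-5, -35]
59      [-5, -35, 59]
mod     [-5, -35]
-       [30]
-6      [30, -6]
*       [-180]
negate  [180]
-5      [180, -5]
negate  [180, 5]

[180, 5]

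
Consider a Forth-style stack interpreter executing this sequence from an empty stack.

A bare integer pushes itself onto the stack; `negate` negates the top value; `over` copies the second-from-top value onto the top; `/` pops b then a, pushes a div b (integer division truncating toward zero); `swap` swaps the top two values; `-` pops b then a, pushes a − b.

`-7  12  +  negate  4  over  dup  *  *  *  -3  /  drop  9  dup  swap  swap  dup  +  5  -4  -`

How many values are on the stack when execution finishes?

3

-7     → -7
12     → -7 12
+      → 5
negate → -5
4      → -5 4
over   → -5 4 -5
dup    → -5 4 -5 -5
*      → -5 4 25
*      → -5 100
*      → -500
-3     → -500 -3
/      → 166
drop   → (empty)
9      → 9
dup    → 9 9
swap   → 9 9
swap   → 9 9
dup    → 9 9 9
+      → 9 18
5      → 9 18 5
-4     → 9 18 5 -4
-      → 9 18 9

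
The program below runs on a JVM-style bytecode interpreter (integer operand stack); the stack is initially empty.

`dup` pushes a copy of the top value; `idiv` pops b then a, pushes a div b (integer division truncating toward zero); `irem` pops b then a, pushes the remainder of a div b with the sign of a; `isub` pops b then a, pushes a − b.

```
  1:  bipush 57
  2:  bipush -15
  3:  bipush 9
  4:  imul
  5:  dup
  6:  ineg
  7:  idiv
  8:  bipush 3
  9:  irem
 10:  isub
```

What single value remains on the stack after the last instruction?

58

bipush 57  → 57
bipush -15 → 57 -15
bipush 9   → 57 -15 9
imul       → 57 -135
dup        → 57 -135 -135
ineg       → 57 -135 135
idiv       → 57 -1
bipush 3   → 57 -1 3
irem       → 57 -1
isub       → 58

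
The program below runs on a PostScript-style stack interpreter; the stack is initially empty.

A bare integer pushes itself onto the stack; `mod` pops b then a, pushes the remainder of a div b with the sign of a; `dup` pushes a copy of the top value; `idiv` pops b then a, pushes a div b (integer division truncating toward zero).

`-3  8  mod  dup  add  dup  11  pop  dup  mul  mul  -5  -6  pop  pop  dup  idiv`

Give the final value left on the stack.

-3   : -3
8    : -3 8
mod  : -3
dup  : -3 -3
add  : -6
dup  : -6 -6
11   : -6 -6 11
pop  : -6 -6
dup  : -6 -6 -6
mul  : -6 36
mul  : -216
-5   : -216 -5
-6   : -216 -5 -6
pop  : -216 -5
pop  : -216
dup  : -216 -216
idiv : 1

1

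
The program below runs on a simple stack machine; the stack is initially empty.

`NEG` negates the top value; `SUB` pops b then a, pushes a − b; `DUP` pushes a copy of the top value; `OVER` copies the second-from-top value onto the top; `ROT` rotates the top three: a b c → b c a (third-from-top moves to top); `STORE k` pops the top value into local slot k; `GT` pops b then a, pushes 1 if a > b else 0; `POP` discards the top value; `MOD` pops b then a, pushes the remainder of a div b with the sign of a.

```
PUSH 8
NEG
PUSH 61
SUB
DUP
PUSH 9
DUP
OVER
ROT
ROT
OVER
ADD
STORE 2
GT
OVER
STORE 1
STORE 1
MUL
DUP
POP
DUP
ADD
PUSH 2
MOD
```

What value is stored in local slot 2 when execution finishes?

18

PUSH 8  → [8]
NEG     → [-8]
PUSH 61 → [-8, 61]
SUB     → [-69]
DUP     → [-69, -69]
PUSH 9  → [-69, -69, 9]
DUP     → [-69, -69, 9, 9]
OVER    → [-69, -69, 9, 9, 9]
ROT     → [-69, -69, 9, 9, 9]
ROT     → [-69, -69, 9, 9, 9]
OVER    → [-69, -69, 9, 9, 9, 9]
ADD     → [-69, -69, 9, 9, 18]
STORE 2 → [-69, -69, 9, 9]
GT      → [-69, -69, 0]
OVER    → [-69, -69, 0, -69]
STORE 1 → [-69, -69, 0]
STORE 1 → [-69, -69]
MUL     → [4761]
DUP     → [4761, 4761]
POP     → [4761]
DUP     → [4761, 4761]
ADD     → [9522]
PUSH 2  → [9522, 2]
MOD     → [0]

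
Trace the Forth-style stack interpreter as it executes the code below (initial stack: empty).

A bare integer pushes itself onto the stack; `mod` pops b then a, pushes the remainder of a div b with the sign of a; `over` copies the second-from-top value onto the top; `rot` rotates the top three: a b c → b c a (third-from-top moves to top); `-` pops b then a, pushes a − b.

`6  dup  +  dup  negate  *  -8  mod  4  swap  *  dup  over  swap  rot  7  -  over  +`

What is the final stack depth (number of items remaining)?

6       [6]
dup     [6, 6]
+       [12]
dup     [12, 12]
negate  [12, -12]
*       [-144]
-8      [-144, -8]
mod     [0]
4       [0, 4]
swap    [4, 0]
*       [0]
dup     [0, 0]
over    [0, 0, 0]
swap    [0, 0, 0]
rot     [0, 0, 0]
7       [0, 0, 0, 7]
-       [0, 0, -7]
over    [0, 0, -7, 0]
+       [0, 0, -7]

3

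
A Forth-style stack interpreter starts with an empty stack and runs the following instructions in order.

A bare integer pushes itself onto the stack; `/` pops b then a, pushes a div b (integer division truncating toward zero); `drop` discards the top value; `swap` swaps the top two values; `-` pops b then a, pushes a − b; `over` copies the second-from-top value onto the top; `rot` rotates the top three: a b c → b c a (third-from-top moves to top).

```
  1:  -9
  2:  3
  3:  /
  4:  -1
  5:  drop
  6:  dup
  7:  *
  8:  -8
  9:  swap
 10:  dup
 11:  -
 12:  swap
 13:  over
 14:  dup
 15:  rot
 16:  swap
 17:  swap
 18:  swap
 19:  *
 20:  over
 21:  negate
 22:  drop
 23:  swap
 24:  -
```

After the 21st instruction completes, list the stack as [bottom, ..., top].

-9     -> [-9]
3      -> [-9, 3]
/      -> [-3]
-1     -> [-3, -1]
drop   -> [-3]
dup    -> [-3, -3]
*      -> [9]
-8     -> [9, -8]
swap   -> [-8, 9]
dup    -> [-8, 9, 9]
-      -> [-8, 0]
swap   -> [0, -8]
over   -> [0, -8, 0]
dup    -> [0, -8, 0, 0]
rot    -> [0, 0, 0, -8]
swap   -> [0, 0, -8, 0]
swap   -> [0, 0, 0, -8]
swap   -> [0, 0, -8, 0]
*      -> [0, 0, 0]
over   -> [0, 0, 0, 0]
negate -> [0, 0, 0, 0]

[0, 0, 0, 0]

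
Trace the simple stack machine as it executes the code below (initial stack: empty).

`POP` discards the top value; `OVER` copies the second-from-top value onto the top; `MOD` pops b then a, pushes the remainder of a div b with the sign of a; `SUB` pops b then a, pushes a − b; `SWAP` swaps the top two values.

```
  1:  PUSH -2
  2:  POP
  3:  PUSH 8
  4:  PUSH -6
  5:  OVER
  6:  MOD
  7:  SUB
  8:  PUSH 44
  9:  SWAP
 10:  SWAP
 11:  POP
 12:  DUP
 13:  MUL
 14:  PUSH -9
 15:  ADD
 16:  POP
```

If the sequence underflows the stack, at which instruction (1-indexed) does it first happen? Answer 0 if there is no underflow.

PUSH -2  [-2]
POP      []
PUSH 8   [8]
PUSH -6  [8, -6]
OVER     [8, -6, 8]
MOD      [8, -6]
SUB      [14]
PUSH 44  [14, 44]
SWAP     [44, 14]
SWAP     [14, 44]
POP      [14]
DUP      [14, 14]
MUL      [196]
PUSH -9  [196, -9]
ADD      [187]
POP      []

0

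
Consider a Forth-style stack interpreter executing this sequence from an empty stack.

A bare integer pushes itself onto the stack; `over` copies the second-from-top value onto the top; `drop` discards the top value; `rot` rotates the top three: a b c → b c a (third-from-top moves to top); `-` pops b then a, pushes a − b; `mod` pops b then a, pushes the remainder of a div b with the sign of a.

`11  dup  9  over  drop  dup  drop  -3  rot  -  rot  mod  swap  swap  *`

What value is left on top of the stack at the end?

-27

11   : [11]
dup  : [11, 11]
9    : [11, 11, 9]
over : [11, 11, 9, 11]
drop : [11, 11, 9]
dup  : [11, 11, 9, 9]
drop : [11, 11, 9]
-3   : [11, 11, 9, -3]
rot  : [11, 9, -3, 11]
-    : [11, 9, -14]
rot  : [9, -14, 11]
mod  : [9, -3]
swap : [-3, 9]
swap : [9, -3]
*    : [-27]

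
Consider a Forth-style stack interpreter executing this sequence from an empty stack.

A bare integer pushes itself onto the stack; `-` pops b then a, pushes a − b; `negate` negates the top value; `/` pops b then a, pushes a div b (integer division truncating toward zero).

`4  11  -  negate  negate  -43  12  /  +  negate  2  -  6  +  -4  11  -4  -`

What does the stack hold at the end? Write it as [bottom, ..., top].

[14, -4, 15]

4       [4]
11      [4, 11]
-       [-7]
negate  [7]
negate  [-7]
-43     [-7, -43]
12      [-7, -43, 12]
/       [-7, -3]
+       [-10]
negate  [10]
2       [10, 2]
-       [8]
6       [8, 6]
+       [14]
-4      [14, -4]
11      [14, -4, 11]
-4      [14, -4, 11, -4]
-       [14, -4, 15]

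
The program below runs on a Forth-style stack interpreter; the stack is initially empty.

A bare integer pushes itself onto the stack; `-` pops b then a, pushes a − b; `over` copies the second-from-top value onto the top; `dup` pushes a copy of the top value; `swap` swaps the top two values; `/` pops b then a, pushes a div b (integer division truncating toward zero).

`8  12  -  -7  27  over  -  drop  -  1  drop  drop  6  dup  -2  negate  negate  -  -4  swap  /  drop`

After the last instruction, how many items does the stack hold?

1

8       [8]
12      [8, 12]
-       [-4]
-7      [-4, -7]
27      [-4, -7, 27]
over    [-4, -7, 27, -7]
-       [-4, -7, 34]
drop    [-4, -7]
-       [3]
1       [3, 1]
drop    [3]
drop    []
6       [6]
dup     [6, 6]
-2      [6, 6, -2]
negate  [6, 6, 2]
negate  [6, 6, -2]
-       [6, 8]
-4      [6, 8, -4]
swap    [6, -4, 8]
/       [6, 0]
drop    [6]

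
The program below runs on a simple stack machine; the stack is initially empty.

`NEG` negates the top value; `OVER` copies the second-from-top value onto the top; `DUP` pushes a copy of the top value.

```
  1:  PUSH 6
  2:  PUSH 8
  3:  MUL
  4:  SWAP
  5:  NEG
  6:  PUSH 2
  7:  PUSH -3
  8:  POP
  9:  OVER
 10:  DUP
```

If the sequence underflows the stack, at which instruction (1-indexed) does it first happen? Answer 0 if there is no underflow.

4

PUSH 6 → [6]
PUSH 8 → [6, 8]
MUL    → [48]
SWAP  — needs 2 operands, stack has 1 → underflow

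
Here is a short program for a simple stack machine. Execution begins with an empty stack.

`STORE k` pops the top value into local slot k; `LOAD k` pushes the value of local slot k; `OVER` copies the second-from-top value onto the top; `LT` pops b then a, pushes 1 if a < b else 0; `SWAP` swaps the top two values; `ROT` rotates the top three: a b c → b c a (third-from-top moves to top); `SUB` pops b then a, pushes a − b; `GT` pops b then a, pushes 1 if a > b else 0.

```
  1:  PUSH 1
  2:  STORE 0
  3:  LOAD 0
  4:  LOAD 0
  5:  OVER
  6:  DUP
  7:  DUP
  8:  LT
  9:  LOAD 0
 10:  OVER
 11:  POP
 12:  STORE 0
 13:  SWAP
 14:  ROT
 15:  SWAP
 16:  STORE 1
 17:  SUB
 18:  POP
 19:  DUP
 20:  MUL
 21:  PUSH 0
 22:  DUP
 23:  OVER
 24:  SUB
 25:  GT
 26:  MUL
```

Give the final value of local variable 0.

1

PUSH 1   [1]
STORE 0  []
LOAD 0   [1]
LOAD 0   [1, 1]
OVER     [1, 1, 1]
DUP      [1, 1, 1, 1]
DUP      [1, 1, 1, 1, 1]
LT       [1, 1, 1, 0]
LOAD 0   [1, 1, 1, 0, 1]
OVER     [1, 1, 1, 0, 1, 0]
POP      [1, 1, 1, 0, 1]
STORE 0  [1, 1, 1, 0]
SWAP     [1, 1, 0, 1]
ROT      [1, 0, 1, 1]
SWAP     [1, 0, 1, 1]
STORE 1  [1, 0, 1]
SUB      [1, -1]
POP      [1]
DUP      [1, 1]
MUL      [1]
PUSH 0   [1, 0]
DUP      [1, 0, 0]
OVER     [1, 0, 0, 0]
SUB      [1, 0, 0]
GT       [1, 0]
MUL      [0]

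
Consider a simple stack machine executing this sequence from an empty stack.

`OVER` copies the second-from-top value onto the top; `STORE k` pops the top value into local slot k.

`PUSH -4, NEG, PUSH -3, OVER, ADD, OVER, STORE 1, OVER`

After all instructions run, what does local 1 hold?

PUSH -4 -> [-4]
NEG     -> [4]
PUSH -3 -> [4, -3]
OVER    -> [4, -3, 4]
ADD     -> [4, 1]
OVER    -> [4, 1, 4]
STORE 1 -> [4, 1]
OVER    -> [4, 1, 4]

4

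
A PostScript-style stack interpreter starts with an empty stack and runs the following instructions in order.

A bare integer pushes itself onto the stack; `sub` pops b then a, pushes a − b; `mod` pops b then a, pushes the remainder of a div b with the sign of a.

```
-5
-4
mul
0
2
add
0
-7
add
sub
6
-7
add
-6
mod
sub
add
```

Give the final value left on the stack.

-5   -5
-4   -5 -4
mul  20
0    20 0
2    20 0 2
add  20 2
0    20 2 0
-7   20 2 0 -7
add  20 2 -7
sub  20 9
6    20 9 6
-7   20 9 6 -7
add  20 9 -1
-6   20 9 -1 -6
mod  20 9 -1
sub  20 10
add  30

30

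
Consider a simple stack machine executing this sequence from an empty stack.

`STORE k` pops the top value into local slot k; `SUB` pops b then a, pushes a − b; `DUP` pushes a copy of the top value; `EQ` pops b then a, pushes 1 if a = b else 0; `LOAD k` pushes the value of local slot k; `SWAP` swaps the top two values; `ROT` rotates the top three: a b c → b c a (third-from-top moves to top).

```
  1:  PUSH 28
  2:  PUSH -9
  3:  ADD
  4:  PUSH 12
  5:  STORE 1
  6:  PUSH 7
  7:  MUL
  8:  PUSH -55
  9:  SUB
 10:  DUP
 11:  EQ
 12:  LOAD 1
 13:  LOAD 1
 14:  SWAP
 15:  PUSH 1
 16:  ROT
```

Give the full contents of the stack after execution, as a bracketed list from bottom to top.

PUSH 28  -> 28
PUSH -9  -> 28 -9
ADD      -> 19
PUSH 12  -> 19 12
STORE 1  -> 19
PUSH 7   -> 19 7
MUL      -> 133
PUSH -55 -> 133 -55
SUB      -> 188
DUP      -> 188 188
EQ       -> 1
LOAD 1   -> 1 12
LOAD 1   -> 1 12 12
SWAP     -> 1 12 12
PUSH 1   -> 1 12 12 1
ROT      -> 1 12 1 12

[1, 12, 1, 12]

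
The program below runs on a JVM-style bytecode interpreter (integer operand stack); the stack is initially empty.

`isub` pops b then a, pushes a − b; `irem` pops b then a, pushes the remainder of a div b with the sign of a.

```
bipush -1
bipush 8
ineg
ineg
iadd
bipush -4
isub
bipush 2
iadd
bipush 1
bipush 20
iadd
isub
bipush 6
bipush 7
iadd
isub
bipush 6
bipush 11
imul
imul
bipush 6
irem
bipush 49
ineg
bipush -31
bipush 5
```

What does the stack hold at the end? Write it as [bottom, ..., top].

[0, -49, -31, 5]

bipush -1   [-1]
bipush 8    [-1, 8]
ineg        [-1, -8]
ineg        [-1, 8]
iadd        [7]
bipush -4   [7, -4]
isub        [11]
bipush 2    [11, 2]
iadd        [13]
bipush 1    [13, 1]
bipush 20   [13, 1, 20]
iadd        [13, 21]
isub        [-8]
bipush 6    [-8, 6]
bipush 7    [-8, 6, 7]
iadd        [-8, 13]
isub        [-21]
bipush 6    [-21, 6]
bipush 11   [-21, 6, 11]
imul        [-21, 66]
imul        [-1386]
bipush 6    [-1386, 6]
irem        [0]
bipush 49   [0, 49]
ineg        [0, -49]
bipush -31  [0, -49, -31]
bipush 5    [0, -49, -31, 5]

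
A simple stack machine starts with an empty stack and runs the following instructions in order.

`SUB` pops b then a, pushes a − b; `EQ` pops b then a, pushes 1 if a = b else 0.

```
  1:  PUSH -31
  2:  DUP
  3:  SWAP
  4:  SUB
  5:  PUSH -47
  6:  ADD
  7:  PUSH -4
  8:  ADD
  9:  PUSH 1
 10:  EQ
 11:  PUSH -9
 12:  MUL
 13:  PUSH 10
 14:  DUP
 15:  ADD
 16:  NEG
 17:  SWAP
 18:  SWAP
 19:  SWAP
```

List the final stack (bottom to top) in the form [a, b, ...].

PUSH -31 : -31
DUP      : -31 -31
SWAP     : -31 -31
SUB      : 0
PUSH -47 : 0 -47
ADD      : -47
PUSH -4  : -47 -4
ADD      : -51
PUSH 1   : -51 1
EQ       : 0
PUSH -9  : 0 -9
MUL      : 0
PUSH 10  : 0 10
DUP      : 0 10 10
ADD      : 0 20
NEG      : 0 -20
SWAP     : -20 0
SWAP     : 0 -20
SWAP     : -20 0

[-20, 0]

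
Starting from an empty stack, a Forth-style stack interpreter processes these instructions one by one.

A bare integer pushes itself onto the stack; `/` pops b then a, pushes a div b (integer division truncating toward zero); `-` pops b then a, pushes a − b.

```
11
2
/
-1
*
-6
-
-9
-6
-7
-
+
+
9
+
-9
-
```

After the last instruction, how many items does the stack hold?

1

11 → 11
2  → 11 2
/  → 5
-1 → 5 -1
*  → -5
-6 → -5 -6
-  → 1
-9 → 1 -9
-6 → 1 -9 -6
-7 → 1 -9 -6 -7
-  → 1 -9 1
+  → 1 -8
+  → -7
9  → -7 9
+  → 2
-9 → 2 -9
-  → 11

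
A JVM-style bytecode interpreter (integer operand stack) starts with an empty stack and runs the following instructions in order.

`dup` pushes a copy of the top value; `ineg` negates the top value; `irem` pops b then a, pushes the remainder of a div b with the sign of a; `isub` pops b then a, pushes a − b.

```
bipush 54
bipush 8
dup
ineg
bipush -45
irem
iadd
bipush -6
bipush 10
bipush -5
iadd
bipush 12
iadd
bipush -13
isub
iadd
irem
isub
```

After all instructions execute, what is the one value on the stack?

54

bipush 54   54
bipush 8    54 8
dup         54 8 8
ineg        54 8 -8
bipush -45  54 8 -8 -45
irem        54 8 -8
iadd        54 0
bipush -6   54 0 -6
bipush 10   54 0 -6 10
bipush -5   54 0 -6 10 -5
iadd        54 0 -6 5
bipush 12   54 0 -6 5 12
iadd        54 0 -6 17
bipush -13  54 0 -6 17 -13
isub        54 0 -6 30
iadd        54 0 24
irem        54 0
isub        54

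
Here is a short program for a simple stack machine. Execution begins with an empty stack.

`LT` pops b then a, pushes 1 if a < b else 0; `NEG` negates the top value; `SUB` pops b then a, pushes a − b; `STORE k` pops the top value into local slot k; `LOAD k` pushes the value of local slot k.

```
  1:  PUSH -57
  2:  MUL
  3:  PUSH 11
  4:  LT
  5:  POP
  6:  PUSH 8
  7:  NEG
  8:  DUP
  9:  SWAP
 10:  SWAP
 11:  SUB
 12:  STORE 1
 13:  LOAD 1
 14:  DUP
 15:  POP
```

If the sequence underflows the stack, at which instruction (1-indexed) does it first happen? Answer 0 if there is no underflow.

2

PUSH -57  [-57]
MUL  — needs 2 operands, stack has 1 → underflow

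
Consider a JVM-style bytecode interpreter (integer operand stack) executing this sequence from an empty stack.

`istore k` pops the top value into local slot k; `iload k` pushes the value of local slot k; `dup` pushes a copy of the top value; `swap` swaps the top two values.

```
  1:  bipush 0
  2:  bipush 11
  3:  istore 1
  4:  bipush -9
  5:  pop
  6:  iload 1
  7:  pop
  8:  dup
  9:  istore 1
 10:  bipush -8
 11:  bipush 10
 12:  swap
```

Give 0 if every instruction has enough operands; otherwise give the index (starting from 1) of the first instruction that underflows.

0

bipush 0  : [0]
bipush 11 : [0, 11]
istore 1  : [0]
bipush -9 : [0, -9]
pop       : [0]
iload 1   : [0, 11]
pop       : [0]
dup       : [0, 0]
istore 1  : [0]
bipush -8 : [0, -8]
bipush 10 : [0, -8, 10]
swap      : [0, 10, -8]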